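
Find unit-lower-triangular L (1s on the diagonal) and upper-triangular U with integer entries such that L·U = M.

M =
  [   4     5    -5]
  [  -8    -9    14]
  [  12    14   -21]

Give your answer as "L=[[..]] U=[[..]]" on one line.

L=[[1,0,0],[-2,1,0],[3,-1,1]] U=[[4,5,-5],[0,1,4],[0,0,-2]]

  R1 -= -2·R0 → [0,1,4]
  R2 -= 3·R0 → [0,-1,-6]
  R2 -= -1·R1 → [0,0,-2]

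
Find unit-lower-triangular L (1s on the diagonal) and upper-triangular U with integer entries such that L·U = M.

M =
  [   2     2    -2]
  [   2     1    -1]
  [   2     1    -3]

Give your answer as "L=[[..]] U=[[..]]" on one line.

L=[[1,0,0],[1,1,0],[1,1,1]] U=[[2,2,-2],[0,-1,1],[0,0,-2]]

  R1 -= 1·R0 → [0,-1,1]
  R2 -= 1·R0 → [0,-1,-1]
  R2 -= 1·R1 → [0,0,-2]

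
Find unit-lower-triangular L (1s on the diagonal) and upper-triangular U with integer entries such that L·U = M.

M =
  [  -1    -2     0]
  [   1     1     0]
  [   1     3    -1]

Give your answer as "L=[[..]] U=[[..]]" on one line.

  row1 -= -1·row0 → [0,-1,0]
  row2 -= -1·row0 → [0,1,-1]
  row2 -= -1·row1 → [0,0,-1]

L=[[1,0,0],[-1,1,0],[-1,-1,1]] U=[[-1,-2,0],[0,-1,0],[0,0,-1]]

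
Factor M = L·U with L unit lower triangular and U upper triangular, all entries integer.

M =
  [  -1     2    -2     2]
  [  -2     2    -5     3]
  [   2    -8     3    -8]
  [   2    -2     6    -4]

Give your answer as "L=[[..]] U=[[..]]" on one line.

L=[[1,0,0,0],[2,1,0,0],[-2,2,1,0],[-2,-1,1,1]] U=[[-1,2,-2,2],[0,-2,-1,-1],[0,0,1,-2],[0,0,0,1]]

  r1 -= 2·r0 → [0,-2,-1,-1]
  r2 -= -2·r0 → [0,-4,-1,-4]
  r3 -= -2·r0 → [0,2,2,0]
  r2 -= 2·r1 → [0,0,1,-2]
  r3 -= -1·r1 → [0,0,1,-1]
  r3 -= 1·r2 → [0,0,0,1]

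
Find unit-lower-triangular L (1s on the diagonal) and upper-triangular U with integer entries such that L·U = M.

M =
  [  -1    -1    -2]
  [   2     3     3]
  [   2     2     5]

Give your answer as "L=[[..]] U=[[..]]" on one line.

  row1 -= -2·row0 → [0,1,-1]
  row2 -= -2·row0 → [0,0,1]
  row2 -= 0·row1 → [0,0,1]

L=[[1,0,0],[-2,1,0],[-2,0,1]] U=[[-1,-1,-2],[0,1,-1],[0,0,1]]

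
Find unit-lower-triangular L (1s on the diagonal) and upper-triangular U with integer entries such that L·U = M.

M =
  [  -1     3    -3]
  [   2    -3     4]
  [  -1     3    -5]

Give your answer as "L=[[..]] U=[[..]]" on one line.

L=[[1,0,0],[-2,1,0],[1,0,1]] U=[[-1,3,-3],[0,3,-2],[0,0,-2]]

  R1 -= -2·R0 → [0,3,-2]
  R2 -= 1·R0 → [0,0,-2]
  R2 -= 0·R1 → [0,0,-2]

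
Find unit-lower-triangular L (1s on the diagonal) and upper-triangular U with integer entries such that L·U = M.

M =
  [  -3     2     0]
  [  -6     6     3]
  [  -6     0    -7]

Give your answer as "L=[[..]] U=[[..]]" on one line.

  r1 -= 2·r0 → [0,2,3]
  r2 -= 2·r0 → [0,-4,-7]
  r2 -= -2·r1 → [0,0,-1]

L=[[1,0,0],[2,1,0],[2,-2,1]] U=[[-3,2,0],[0,2,3],[0,0,-1]]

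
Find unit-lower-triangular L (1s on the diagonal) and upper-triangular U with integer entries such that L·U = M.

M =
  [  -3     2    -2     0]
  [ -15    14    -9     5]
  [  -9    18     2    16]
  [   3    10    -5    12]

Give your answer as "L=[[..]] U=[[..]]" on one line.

  R1 -= 5·R0 → [0,4,1,5]
  R2 -= 3·R0 → [0,12,8,16]
  R3 -= -1·R0 → [0,12,-7,12]
  R2 -= 3·R1 → [0,0,5,1]
  R3 -= 3·R1 → [0,0,-10,-3]
  R3 -= -2·R2 → [0,0,0,-1]

L=[[1,0,0,0],[5,1,0,0],[3,3,1,0],[-1,3,-2,1]] U=[[-3,2,-2,0],[0,4,1,5],[0,0,5,1],[0,0,0,-1]]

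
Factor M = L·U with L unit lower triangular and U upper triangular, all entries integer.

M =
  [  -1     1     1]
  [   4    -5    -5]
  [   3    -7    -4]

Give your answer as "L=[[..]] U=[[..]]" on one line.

  R1 -= -4·R0 → [0,-1,-1]
  R2 -= -3·R0 → [0,-4,-1]
  R2 -= 4·R1 → [0,0,3]

L=[[1,0,0],[-4,1,0],[-3,4,1]] U=[[-1,1,1],[0,-1,-1],[0,0,3]]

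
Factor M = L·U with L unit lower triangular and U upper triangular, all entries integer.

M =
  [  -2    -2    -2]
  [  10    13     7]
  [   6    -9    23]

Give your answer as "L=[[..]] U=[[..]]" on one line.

  row1 -= -5·row0 → [0,3,-3]
  row2 -= -3·row0 → [0,-15,17]
  row2 -= -5·row1 → [0,0,2]

L=[[1,0,0],[-5,1,0],[-3,-5,1]] U=[[-2,-2,-2],[0,3,-3],[0,0,2]]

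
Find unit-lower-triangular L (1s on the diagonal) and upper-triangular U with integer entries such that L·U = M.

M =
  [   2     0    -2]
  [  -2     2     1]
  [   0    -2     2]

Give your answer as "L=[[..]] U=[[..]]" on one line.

L=[[1,0,0],[-1,1,0],[0,-1,1]] U=[[2,0,-2],[0,2,-1],[0,0,1]]

  r1 -= -1·r0 → [0,2,-1]
  r2 -= 0·r0 → [0,-2,2]
  r2 -= -1·r1 → [0,0,1]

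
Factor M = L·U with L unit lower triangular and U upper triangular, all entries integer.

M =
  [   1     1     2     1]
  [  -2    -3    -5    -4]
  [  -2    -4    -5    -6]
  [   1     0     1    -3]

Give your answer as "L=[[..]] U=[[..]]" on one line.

L=[[1,0,0,0],[-2,1,0,0],[-2,2,1,0],[1,1,0,1]] U=[[1,1,2,1],[0,-1,-1,-2],[0,0,1,0],[0,0,0,-2]]

  row1 -= -2·row0 → [0,-1,-1,-2]
  row2 -= -2·row0 → [0,-2,-1,-4]
  row3 -= 1·row0 → [0,-1,-1,-4]
  row2 -= 2·row1 → [0,0,1,0]
  row3 -= 1·row1 → [0,0,0,-2]
  row3 -= 0·row2 → [0,0,0,-2]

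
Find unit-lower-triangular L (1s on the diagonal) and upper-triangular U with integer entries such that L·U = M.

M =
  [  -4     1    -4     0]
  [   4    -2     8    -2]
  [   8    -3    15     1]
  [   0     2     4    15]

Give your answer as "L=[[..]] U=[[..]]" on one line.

  r1 -= -1·r0 → [0,-1,4,-2]
  r2 -= -2·r0 → [0,-1,7,1]
  r3 -= 0·r0 → [0,2,4,15]
  r2 -= 1·r1 → [0,0,3,3]
  r3 -= -2·r1 → [0,0,12,11]
  r3 -= 4·r2 → [0,0,0,-1]

L=[[1,0,0,0],[-1,1,0,0],[-2,1,1,0],[0,-2,4,1]] U=[[-4,1,-4,0],[0,-1,4,-2],[0,0,3,3],[0,0,0,-1]]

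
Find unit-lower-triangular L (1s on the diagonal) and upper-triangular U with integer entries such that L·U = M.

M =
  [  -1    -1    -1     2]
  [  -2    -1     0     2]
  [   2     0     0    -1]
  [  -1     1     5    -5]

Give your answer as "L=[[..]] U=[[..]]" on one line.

L=[[1,0,0,0],[2,1,0,0],[-2,-2,1,0],[1,2,1,1]] U=[[-1,-1,-1,2],[0,1,2,-2],[0,0,2,-1],[0,0,0,-2]]

  r1 -= 2·r0 → [0,1,2,-2]
  r2 -= -2·r0 → [0,-2,-2,3]
  r3 -= 1·r0 → [0,2,6,-7]
  r2 -= -2·r1 → [0,0,2,-1]
  r3 -= 2·r1 → [0,0,2,-3]
  r3 -= 1·r2 → [0,0,0,-2]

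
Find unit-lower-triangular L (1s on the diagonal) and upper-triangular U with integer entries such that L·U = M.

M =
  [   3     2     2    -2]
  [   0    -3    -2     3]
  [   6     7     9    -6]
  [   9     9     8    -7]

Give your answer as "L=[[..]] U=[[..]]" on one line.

  R1 -= 0·R0 → [0,-3,-2,3]
  R2 -= 2·R0 → [0,3,5,-2]
  R3 -= 3·R0 → [0,3,2,-1]
  R2 -= -1·R1 → [0,0,3,1]
  R3 -= -1·R1 → [0,0,0,2]
  R3 -= 0·R2 → [0,0,0,2]

L=[[1,0,0,0],[0,1,0,0],[2,-1,1,0],[3,-1,0,1]] U=[[3,2,2,-2],[0,-3,-2,3],[0,0,3,1],[0,0,0,2]]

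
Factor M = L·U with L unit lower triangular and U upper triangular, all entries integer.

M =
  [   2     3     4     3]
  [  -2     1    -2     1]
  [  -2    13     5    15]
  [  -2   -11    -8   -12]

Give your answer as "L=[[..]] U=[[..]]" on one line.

  R1 -= -1·R0 → [0,4,2,4]
  R2 -= -1·R0 → [0,16,9,18]
  R3 -= -1·R0 → [0,-8,-4,-9]
  R2 -= 4·R1 → [0,0,1,2]
  R3 -= -2·R1 → [0,0,0,-1]
  R3 -= 0·R2 → [0,0,0,-1]

L=[[1,0,0,0],[-1,1,0,0],[-1,4,1,0],[-1,-2,0,1]] U=[[2,3,4,3],[0,4,2,4],[0,0,1,2],[0,0,0,-1]]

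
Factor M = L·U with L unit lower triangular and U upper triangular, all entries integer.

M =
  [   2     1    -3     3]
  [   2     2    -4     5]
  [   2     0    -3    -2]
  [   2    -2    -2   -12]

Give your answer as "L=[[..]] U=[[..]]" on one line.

  row1 -= 1·row0 → [0,1,-1,2]
  row2 -= 1·row0 → [0,-1,0,-5]
  row3 -= 1·row0 → [0,-3,1,-15]
  row2 -= -1·row1 → [0,0,-1,-3]
  row3 -= -3·row1 → [0,0,-2,-9]
  row3 -= 2·row2 → [0,0,0,-3]

L=[[1,0,0,0],[1,1,0,0],[1,-1,1,0],[1,-3,2,1]] U=[[2,1,-3,3],[0,1,-1,2],[0,0,-1,-3],[0,0,0,-3]]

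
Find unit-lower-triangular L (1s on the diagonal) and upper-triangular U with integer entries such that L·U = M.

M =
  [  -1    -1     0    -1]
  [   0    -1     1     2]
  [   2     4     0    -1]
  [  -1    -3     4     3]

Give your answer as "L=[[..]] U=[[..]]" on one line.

L=[[1,0,0,0],[0,1,0,0],[-2,-2,1,0],[1,2,1,1]] U=[[-1,-1,0,-1],[0,-1,1,2],[0,0,2,1],[0,0,0,-1]]

  row1 -= 0·row0 → [0,-1,1,2]
  row2 -= -2·row0 → [0,2,0,-3]
  row3 -= 1·row0 → [0,-2,4,4]
  row2 -= -2·row1 → [0,0,2,1]
  row3 -= 2·row1 → [0,0,2,0]
  row3 -= 1·row2 → [0,0,0,-1]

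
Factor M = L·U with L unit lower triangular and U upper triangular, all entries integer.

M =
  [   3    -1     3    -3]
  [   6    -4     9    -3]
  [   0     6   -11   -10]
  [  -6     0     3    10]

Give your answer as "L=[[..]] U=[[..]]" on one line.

L=[[1,0,0,0],[2,1,0,0],[0,-3,1,0],[-2,1,-3,1]] U=[[3,-1,3,-3],[0,-2,3,3],[0,0,-2,-1],[0,0,0,-2]]

  row1 -= 2·row0 → [0,-2,3,3]
  row2 -= 0·row0 → [0,6,-11,-10]
  row3 -= -2·row0 → [0,-2,9,4]
  row2 -= -3·row1 → [0,0,-2,-1]
  row3 -= 1·row1 → [0,0,6,1]
  row3 -= -3·row2 → [0,0,0,-2]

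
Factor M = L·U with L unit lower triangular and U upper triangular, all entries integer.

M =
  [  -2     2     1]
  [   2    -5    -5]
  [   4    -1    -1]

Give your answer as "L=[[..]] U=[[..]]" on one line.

  r1 -= -1·r0 → [0,-3,-4]
  r2 -= -2·r0 → [0,3,1]
  r2 -= -1·r1 → [0,0,-3]

L=[[1,0,0],[-1,1,0],[-2,-1,1]] U=[[-2,2,1],[0,-3,-4],[0,0,-3]]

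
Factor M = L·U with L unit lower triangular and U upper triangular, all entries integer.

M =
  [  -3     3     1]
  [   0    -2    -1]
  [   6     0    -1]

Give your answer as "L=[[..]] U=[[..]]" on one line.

L=[[1,0,0],[0,1,0],[-2,-3,1]] U=[[-3,3,1],[0,-2,-1],[0,0,-2]]

  row1 -= 0·row0 → [0,-2,-1]
  row2 -= -2·row0 → [0,6,1]
  row2 -= -3·row1 → [0,0,-2]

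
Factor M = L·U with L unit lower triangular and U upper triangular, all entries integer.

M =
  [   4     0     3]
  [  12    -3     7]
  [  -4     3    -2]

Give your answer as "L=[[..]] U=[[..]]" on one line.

  r1 -= 3·r0 → [0,-3,-2]
  r2 -= -1·r0 → [0,3,1]
  r2 -= -1·r1 → [0,0,-1]

L=[[1,0,0],[3,1,0],[-1,-1,1]] U=[[4,0,3],[0,-3,-2],[0,0,-1]]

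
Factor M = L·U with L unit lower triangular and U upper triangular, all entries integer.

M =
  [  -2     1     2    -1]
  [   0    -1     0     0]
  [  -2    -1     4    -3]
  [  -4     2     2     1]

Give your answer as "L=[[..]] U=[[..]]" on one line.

  row1 -= 0·row0 → [0,-1,0,0]
  row2 -= 1·row0 → [0,-2,2,-2]
  row3 -= 2·row0 → [0,0,-2,3]
  row2 -= 2·row1 → [0,0,2,-2]
  row3 -= 0·row1 → [0,0,-2,3]
  row3 -= -1·row2 → [0,0,0,1]

L=[[1,0,0,0],[0,1,0,0],[1,2,1,0],[2,0,-1,1]] U=[[-2,1,2,-1],[0,-1,0,0],[0,0,2,-2],[0,0,0,1]]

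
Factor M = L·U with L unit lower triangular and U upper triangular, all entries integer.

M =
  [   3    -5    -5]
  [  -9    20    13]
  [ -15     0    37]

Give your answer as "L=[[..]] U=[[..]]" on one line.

L=[[1,0,0],[-3,1,0],[-5,-5,1]] U=[[3,-5,-5],[0,5,-2],[0,0,2]]

  row1 -= -3·row0 → [0,5,-2]
  row2 -= -5·row0 → [0,-25,12]
  row2 -= -5·row1 → [0,0,2]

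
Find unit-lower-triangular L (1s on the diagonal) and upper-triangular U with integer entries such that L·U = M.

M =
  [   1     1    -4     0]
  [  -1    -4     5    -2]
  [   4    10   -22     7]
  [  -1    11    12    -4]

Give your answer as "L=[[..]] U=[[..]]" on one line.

  r1 -= -1·r0 → [0,-3,1,-2]
  r2 -= 4·r0 → [0,6,-6,7]
  r3 -= -1·r0 → [0,12,8,-4]
  r2 -= -2·r1 → [0,0,-4,3]
  r3 -= -4·r1 → [0,0,12,-12]
  r3 -= -3·r2 → [0,0,0,-3]

L=[[1,0,0,0],[-1,1,0,0],[4,-2,1,0],[-1,-4,-3,1]] U=[[1,1,-4,0],[0,-3,1,-2],[0,0,-4,3],[0,0,0,-3]]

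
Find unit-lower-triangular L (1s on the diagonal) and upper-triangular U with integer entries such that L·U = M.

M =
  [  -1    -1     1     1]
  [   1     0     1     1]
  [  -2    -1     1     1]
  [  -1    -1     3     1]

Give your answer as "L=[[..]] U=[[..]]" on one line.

  r1 -= -1·r0 → [0,-1,2,2]
  r2 -= 2·r0 → [0,1,-1,-1]
  r3 -= 1·r0 → [0,0,2,0]
  r2 -= -1·r1 → [0,0,1,1]
  r3 -= 0·r1 → [0,0,2,0]
  r3 -= 2·r2 → [0,0,0,-2]

L=[[1,0,0,0],[-1,1,0,0],[2,-1,1,0],[1,0,2,1]] U=[[-1,-1,1,1],[0,-1,2,2],[0,0,1,1],[0,0,0,-2]]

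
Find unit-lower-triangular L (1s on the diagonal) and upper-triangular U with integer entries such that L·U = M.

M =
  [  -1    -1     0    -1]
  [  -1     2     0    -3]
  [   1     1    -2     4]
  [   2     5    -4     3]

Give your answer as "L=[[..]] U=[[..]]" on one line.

  R1 -= 1·R0 → [0,3,0,-2]
  R2 -= -1·R0 → [0,0,-2,3]
  R3 -= -2·R0 → [0,3,-4,1]
  R2 -= 0·R1 → [0,0,-2,3]
  R3 -= 1·R1 → [0,0,-4,3]
  R3 -= 2·R2 → [0,0,0,-3]

L=[[1,0,0,0],[1,1,0,0],[-1,0,1,0],[-2,1,2,1]] U=[[-1,-1,0,-1],[0,3,0,-2],[0,0,-2,3],[0,0,0,-3]]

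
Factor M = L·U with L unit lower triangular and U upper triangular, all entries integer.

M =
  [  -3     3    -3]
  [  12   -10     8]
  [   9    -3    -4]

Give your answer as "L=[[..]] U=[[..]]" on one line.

  row1 -= -4·row0 → [0,2,-4]
  row2 -= -3·row0 → [0,6,-13]
  row2 -= 3·row1 → [0,0,-1]

L=[[1,0,0],[-4,1,0],[-3,3,1]] U=[[-3,3,-3],[0,2,-4],[0,0,-1]]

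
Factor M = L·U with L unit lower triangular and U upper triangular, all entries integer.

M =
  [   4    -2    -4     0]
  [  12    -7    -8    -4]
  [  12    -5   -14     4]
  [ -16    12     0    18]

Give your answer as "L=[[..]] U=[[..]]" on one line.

L=[[1,0,0,0],[3,1,0,0],[3,-1,1,0],[-4,-4,0,1]] U=[[4,-2,-4,0],[0,-1,4,-4],[0,0,2,0],[0,0,0,2]]

  r1 -= 3·r0 → [0,-1,4,-4]
  r2 -= 3·r0 → [0,1,-2,4]
  r3 -= -4·r0 → [0,4,-16,18]
  r2 -= -1·r1 → [0,0,2,0]
  r3 -= -4·r1 → [0,0,0,2]
  r3 -= 0·r2 → [0,0,0,2]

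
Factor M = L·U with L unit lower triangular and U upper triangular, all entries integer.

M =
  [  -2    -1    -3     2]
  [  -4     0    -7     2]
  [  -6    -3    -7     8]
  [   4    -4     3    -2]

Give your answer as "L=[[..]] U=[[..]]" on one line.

  R1 -= 2·R0 → [0,2,-1,-2]
  R2 -= 3·R0 → [0,0,2,2]
  R3 -= -2·R0 → [0,-6,-3,2]
  R2 -= 0·R1 → [0,0,2,2]
  R3 -= -3·R1 → [0,0,-6,-4]
  R3 -= -3·R2 → [0,0,0,2]

L=[[1,0,0,0],[2,1,0,0],[3,0,1,0],[-2,-3,-3,1]] U=[[-2,-1,-3,2],[0,2,-1,-2],[0,0,2,2],[0,0,0,2]]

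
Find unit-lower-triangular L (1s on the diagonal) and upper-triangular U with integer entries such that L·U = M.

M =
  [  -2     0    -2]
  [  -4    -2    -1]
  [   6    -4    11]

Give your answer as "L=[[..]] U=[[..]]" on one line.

L=[[1,0,0],[2,1,0],[-3,2,1]] U=[[-2,0,-2],[0,-2,3],[0,0,-1]]

  row1 -= 2·row0 → [0,-2,3]
  row2 -= -3·row0 → [0,-4,5]
  row2 -= 2·row1 → [0,0,-1]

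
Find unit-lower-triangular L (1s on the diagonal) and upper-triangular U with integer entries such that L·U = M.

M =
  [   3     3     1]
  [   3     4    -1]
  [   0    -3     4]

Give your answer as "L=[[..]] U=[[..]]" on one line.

L=[[1,0,0],[1,1,0],[0,-3,1]] U=[[3,3,1],[0,1,-2],[0,0,-2]]

  R1 -= 1·R0 → [0,1,-2]
  R2 -= 0·R0 → [0,-3,4]
  R2 -= -3·R1 → [0,0,-2]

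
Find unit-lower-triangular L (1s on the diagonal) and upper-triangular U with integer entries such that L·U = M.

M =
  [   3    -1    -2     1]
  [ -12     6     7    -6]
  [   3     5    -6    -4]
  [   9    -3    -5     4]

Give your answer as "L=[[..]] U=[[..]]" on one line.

L=[[1,0,0,0],[-4,1,0,0],[1,3,1,0],[3,0,-1,1]] U=[[3,-1,-2,1],[0,2,-1,-2],[0,0,-1,1],[0,0,0,2]]

  row1 -= -4·row0 → [0,2,-1,-2]
  row2 -= 1·row0 → [0,6,-4,-5]
  row3 -= 3·row0 → [0,0,1,1]
  row2 -= 3·row1 → [0,0,-1,1]
  row3 -= 0·row1 → [0,0,1,1]
  row3 -= -1·row2 → [0,0,0,2]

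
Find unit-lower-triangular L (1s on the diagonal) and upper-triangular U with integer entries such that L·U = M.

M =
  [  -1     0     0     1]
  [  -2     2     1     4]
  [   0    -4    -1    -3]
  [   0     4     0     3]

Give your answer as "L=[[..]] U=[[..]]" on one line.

  row1 -= 2·row0 → [0,2,1,2]
  row2 -= 0·row0 → [0,-4,-1,-3]
  row3 -= 0·row0 → [0,4,0,3]
  row2 -= -2·row1 → [0,0,1,1]
  row3 -= 2·row1 → [0,0,-2,-1]
  row3 -= -2·row2 → [0,0,0,1]

L=[[1,0,0,0],[2,1,0,0],[0,-2,1,0],[0,2,-2,1]] U=[[-1,0,0,1],[0,2,1,2],[0,0,1,1],[0,0,0,1]]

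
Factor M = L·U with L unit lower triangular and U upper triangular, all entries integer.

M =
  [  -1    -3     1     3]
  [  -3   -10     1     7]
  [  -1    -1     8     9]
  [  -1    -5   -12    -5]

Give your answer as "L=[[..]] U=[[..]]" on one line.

L=[[1,0,0,0],[3,1,0,0],[1,-2,1,0],[1,2,-3,1]] U=[[-1,-3,1,3],[0,-1,-2,-2],[0,0,3,2],[0,0,0,2]]

  R1 -= 3·R0 → [0,-1,-2,-2]
  R2 -= 1·R0 → [0,2,7,6]
  R3 -= 1·R0 → [0,-2,-13,-8]
  R2 -= -2·R1 → [0,0,3,2]
  R3 -= 2·R1 → [0,0,-9,-4]
  R3 -= -3·R2 → [0,0,0,2]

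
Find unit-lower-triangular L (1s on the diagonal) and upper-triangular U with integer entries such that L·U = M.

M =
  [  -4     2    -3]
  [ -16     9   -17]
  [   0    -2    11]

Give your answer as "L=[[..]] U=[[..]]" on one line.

  R1 -= 4·R0 → [0,1,-5]
  R2 -= 0·R0 → [0,-2,11]
  R2 -= -2·R1 → [0,0,1]

L=[[1,0,0],[4,1,0],[0,-2,1]] U=[[-4,2,-3],[0,1,-5],[0,0,1]]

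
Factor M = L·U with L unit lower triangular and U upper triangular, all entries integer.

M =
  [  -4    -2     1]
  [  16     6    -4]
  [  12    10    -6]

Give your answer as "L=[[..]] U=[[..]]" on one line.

L=[[1,0,0],[-4,1,0],[-3,-2,1]] U=[[-4,-2,1],[0,-2,0],[0,0,-3]]

  row1 -= -4·row0 → [0,-2,0]
  row2 -= -3·row0 → [0,4,-3]
  row2 -= -2·row1 → [0,0,-3]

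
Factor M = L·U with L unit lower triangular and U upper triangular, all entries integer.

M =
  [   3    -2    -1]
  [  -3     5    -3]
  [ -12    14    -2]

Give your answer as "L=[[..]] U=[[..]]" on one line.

  R1 -= -1·R0 → [0,3,-4]
  R2 -= -4·R0 → [0,6,-6]
  R2 -= 2·R1 → [0,0,2]

L=[[1,0,0],[-1,1,0],[-4,2,1]] U=[[3,-2,-1],[0,3,-4],[0,0,2]]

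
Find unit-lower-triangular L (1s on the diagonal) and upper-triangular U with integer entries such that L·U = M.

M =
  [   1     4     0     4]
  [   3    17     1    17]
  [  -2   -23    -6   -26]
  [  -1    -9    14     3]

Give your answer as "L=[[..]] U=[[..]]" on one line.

L=[[1,0,0,0],[3,1,0,0],[-2,-3,1,0],[-1,-1,-5,1]] U=[[1,4,0,4],[0,5,1,5],[0,0,-3,-3],[0,0,0,-3]]

  r1 -= 3·r0 → [0,5,1,5]
  r2 -= -2·r0 → [0,-15,-6,-18]
  r3 -= -1·r0 → [0,-5,14,7]
  r2 -= -3·r1 → [0,0,-3,-3]
  r3 -= -1·r1 → [0,0,15,12]
  r3 -= -5·r2 → [0,0,0,-3]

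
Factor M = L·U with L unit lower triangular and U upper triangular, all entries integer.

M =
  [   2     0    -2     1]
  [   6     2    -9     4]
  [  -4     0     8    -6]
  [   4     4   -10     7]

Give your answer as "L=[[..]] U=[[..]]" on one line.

L=[[1,0,0,0],[3,1,0,0],[-2,0,1,0],[2,2,0,1]] U=[[2,0,-2,1],[0,2,-3,1],[0,0,4,-4],[0,0,0,3]]

  row1 -= 3·row0 → [0,2,-3,1]
  row2 -= -2·row0 → [0,0,4,-4]
  row3 -= 2·row0 → [0,4,-6,5]
  row2 -= 0·row1 → [0,0,4,-4]
  row3 -= 2·row1 → [0,0,0,3]
  row3 -= 0·row2 → [0,0,0,3]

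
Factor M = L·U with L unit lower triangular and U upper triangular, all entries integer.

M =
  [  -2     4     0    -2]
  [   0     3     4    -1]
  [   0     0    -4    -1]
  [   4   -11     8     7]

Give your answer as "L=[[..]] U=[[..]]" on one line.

L=[[1,0,0,0],[0,1,0,0],[0,0,1,0],[-2,-1,-3,1]] U=[[-2,4,0,-2],[0,3,4,-1],[0,0,-4,-1],[0,0,0,-1]]

  r1 -= 0·r0 → [0,3,4,-1]
  r2 -= 0·r0 → [0,0,-4,-1]
  r3 -= -2·r0 → [0,-3,8,3]
  r2 -= 0·r1 → [0,0,-4,-1]
  r3 -= -1·r1 → [0,0,12,2]
  r3 -= -3·r2 → [0,0,0,-1]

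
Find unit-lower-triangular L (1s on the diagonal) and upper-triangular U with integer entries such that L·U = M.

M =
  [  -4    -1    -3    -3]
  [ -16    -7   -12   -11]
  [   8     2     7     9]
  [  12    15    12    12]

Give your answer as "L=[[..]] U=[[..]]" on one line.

L=[[1,0,0,0],[4,1,0,0],[-2,0,1,0],[-3,-4,3,1]] U=[[-4,-1,-3,-3],[0,-3,0,1],[0,0,1,3],[0,0,0,-2]]

  R1 -= 4·R0 → [0,-3,0,1]
  R2 -= -2·R0 → [0,0,1,3]
  R3 -= -3·R0 → [0,12,3,3]
  R2 -= 0·R1 → [0,0,1,3]
  R3 -= -4·R1 → [0,0,3,7]
  R3 -= 3·R2 → [0,0,0,-2]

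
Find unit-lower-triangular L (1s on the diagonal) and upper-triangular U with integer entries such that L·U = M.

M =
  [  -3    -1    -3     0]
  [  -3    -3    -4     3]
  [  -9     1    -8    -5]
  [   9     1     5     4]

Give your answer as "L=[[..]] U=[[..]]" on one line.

  R1 -= 1·R0 → [0,-2,-1,3]
  R2 -= 3·R0 → [0,4,1,-5]
  R3 -= -3·R0 → [0,-2,-4,4]
  R2 -= -2·R1 → [0,0,-1,1]
  R3 -= 1·R1 → [0,0,-3,1]
  R3 -= 3·R2 → [0,0,0,-2]

L=[[1,0,0,0],[1,1,0,0],[3,-2,1,0],[-3,1,3,1]] U=[[-3,-1,-3,0],[0,-2,-1,3],[0,0,-1,1],[0,0,0,-2]]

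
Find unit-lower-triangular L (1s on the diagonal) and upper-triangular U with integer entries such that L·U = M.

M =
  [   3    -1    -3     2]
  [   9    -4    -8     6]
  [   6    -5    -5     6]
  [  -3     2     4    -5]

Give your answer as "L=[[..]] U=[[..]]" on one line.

  r1 -= 3·r0 → [0,-1,1,0]
  r2 -= 2·r0 → [0,-3,1,2]
  r3 -= -1·r0 → [0,1,1,-3]
  r2 -= 3·r1 → [0,0,-2,2]
  r3 -= -1·r1 → [0,0,2,-3]
  r3 -= -1·r2 → [0,0,0,-1]

L=[[1,0,0,0],[3,1,0,0],[2,3,1,0],[-1,-1,-1,1]] U=[[3,-1,-3,2],[0,-1,1,0],[0,0,-2,2],[0,0,0,-1]]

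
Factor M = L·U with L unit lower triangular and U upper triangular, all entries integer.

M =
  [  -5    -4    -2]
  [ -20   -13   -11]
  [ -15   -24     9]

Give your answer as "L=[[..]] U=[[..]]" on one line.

L=[[1,0,0],[4,1,0],[3,-4,1]] U=[[-5,-4,-2],[0,3,-3],[0,0,3]]

  R1 -= 4·R0 → [0,3,-3]
  R2 -= 3·R0 → [0,-12,15]
  R2 -= -4·R1 → [0,0,3]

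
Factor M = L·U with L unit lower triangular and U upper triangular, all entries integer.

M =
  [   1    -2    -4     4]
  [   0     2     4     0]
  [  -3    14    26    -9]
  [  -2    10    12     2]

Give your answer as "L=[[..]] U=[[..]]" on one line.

  row1 -= 0·row0 → [0,2,4,0]
  row2 -= -3·row0 → [0,8,14,3]
  row3 -= -2·row0 → [0,6,4,10]
  row2 -= 4·row1 → [0,0,-2,3]
  row3 -= 3·row1 → [0,0,-8,10]
  row3 -= 4·row2 → [0,0,0,-2]

L=[[1,0,0,0],[0,1,0,0],[-3,4,1,0],[-2,3,4,1]] U=[[1,-2,-4,4],[0,2,4,0],[0,0,-2,3],[0,0,0,-2]]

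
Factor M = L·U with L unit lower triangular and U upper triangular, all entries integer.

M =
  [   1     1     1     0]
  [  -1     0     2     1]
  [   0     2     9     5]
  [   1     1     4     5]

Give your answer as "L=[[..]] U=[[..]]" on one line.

  row1 -= -1·row0 → [0,1,3,1]
  row2 -= 0·row0 → [0,2,9,5]
  row3 -= 1·row0 → [0,0,3,5]
  row2 -= 2·row1 → [0,0,3,3]
  row3 -= 0·row1 → [0,0,3,5]
  row3 -= 1·row2 → [0,0,0,2]

L=[[1,0,0,0],[-1,1,0,0],[0,2,1,0],[1,0,1,1]] U=[[1,1,1,0],[0,1,3,1],[0,0,3,3],[0,0,0,2]]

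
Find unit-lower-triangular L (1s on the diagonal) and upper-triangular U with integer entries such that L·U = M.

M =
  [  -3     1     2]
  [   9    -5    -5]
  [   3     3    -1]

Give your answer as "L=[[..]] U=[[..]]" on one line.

L=[[1,0,0],[-3,1,0],[-1,-2,1]] U=[[-3,1,2],[0,-2,1],[0,0,3]]

  R1 -= -3·R0 → [0,-2,1]
  R2 -= -1·R0 → [0,4,1]
  R2 -= -2·R1 → [0,0,3]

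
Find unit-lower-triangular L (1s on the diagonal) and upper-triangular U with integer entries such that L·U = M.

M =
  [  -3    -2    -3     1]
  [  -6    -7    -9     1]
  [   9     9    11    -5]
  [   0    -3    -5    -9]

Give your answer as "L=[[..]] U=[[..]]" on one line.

  row1 -= 2·row0 → [0,-3,-3,-1]
  row2 -= -3·row0 → [0,3,2,-2]
  row3 -= 0·row0 → [0,-3,-5,-9]
  row2 -= -1·row1 → [0,0,-1,-3]
  row3 -= 1·row1 → [0,0,-2,-8]
  row3 -= 2·row2 → [0,0,0,-2]

L=[[1,0,0,0],[2,1,0,0],[-3,-1,1,0],[0,1,2,1]] U=[[-3,-2,-3,1],[0,-3,-3,-1],[0,0,-1,-3],[0,0,0,-2]]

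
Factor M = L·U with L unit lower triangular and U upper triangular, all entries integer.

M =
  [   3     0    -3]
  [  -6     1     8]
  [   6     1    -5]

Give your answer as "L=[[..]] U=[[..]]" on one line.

  R1 -= -2·R0 → [0,1,2]
  R2 -= 2·R0 → [0,1,1]
  R2 -= 1·R1 → [0,0,-1]

L=[[1,0,0],[-2,1,0],[2,1,1]] U=[[3,0,-3],[0,1,2],[0,0,-1]]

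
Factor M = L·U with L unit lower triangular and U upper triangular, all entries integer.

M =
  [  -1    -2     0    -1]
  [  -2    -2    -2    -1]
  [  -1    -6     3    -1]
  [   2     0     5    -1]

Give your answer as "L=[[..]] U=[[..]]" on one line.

  row1 -= 2·row0 → [0,2,-2,1]
  row2 -= 1·row0 → [0,-4,3,0]
  row3 -= -2·row0 → [0,-4,5,-3]
  row2 -= -2·row1 → [0,0,-1,2]
  row3 -= -2·row1 → [0,0,1,-1]
  row3 -= -1·row2 → [0,0,0,1]

L=[[1,0,0,0],[2,1,0,0],[1,-2,1,0],[-2,-2,-1,1]] U=[[-1,-2,0,-1],[0,2,-2,1],[0,0,-1,2],[0,0,0,1]]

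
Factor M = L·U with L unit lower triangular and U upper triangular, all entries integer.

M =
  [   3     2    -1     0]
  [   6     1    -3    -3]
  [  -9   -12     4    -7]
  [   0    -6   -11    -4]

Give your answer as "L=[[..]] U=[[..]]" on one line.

L=[[1,0,0,0],[2,1,0,0],[-3,2,1,0],[0,2,-3,1]] U=[[3,2,-1,0],[0,-3,-1,-3],[0,0,3,-1],[0,0,0,-1]]

  R1 -= 2·R0 → [0,-3,-1,-3]
  R2 -= -3·R0 → [0,-6,1,-7]
  R3 -= 0·R0 → [0,-6,-11,-4]
  R2 -= 2·R1 → [0,0,3,-1]
  R3 -= 2·R1 → [0,0,-9,2]
  R3 -= -3·R2 → [0,0,0,-1]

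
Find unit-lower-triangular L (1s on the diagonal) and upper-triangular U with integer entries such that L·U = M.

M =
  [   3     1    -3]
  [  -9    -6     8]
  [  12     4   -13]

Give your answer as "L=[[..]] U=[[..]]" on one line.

L=[[1,0,0],[-3,1,0],[4,0,1]] U=[[3,1,-3],[0,-3,-1],[0,0,-1]]

  r1 -= -3·r0 → [0,-3,-1]
  r2 -= 4·r0 → [0,0,-1]
  r2 -= 0·r1 → [0,0,-1]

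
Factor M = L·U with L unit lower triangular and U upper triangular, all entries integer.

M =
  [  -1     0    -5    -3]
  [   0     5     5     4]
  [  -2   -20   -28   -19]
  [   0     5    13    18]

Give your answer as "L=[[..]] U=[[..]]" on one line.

  r1 -= 0·r0 → [0,5,5,4]
  r2 -= 2·r0 → [0,-20,-18,-13]
  r3 -= 0·r0 → [0,5,13,18]
  r2 -= -4·r1 → [0,0,2,3]
  r3 -= 1·r1 → [0,0,8,14]
  r3 -= 4·r2 → [0,0,0,2]

L=[[1,0,0,0],[0,1,0,0],[2,-4,1,0],[0,1,4,1]] U=[[-1,0,-5,-3],[0,5,5,4],[0,0,2,3],[0,0,0,2]]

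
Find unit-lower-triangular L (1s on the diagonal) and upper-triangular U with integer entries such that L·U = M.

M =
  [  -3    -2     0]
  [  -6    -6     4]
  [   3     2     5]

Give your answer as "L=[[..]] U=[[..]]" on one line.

L=[[1,0,0],[2,1,0],[-1,0,1]] U=[[-3,-2,0],[0,-2,4],[0,0,5]]

  R1 -= 2·R0 → [0,-2,4]
  R2 -= -1·R0 → [0,0,5]
  R2 -= 0·R1 → [0,0,5]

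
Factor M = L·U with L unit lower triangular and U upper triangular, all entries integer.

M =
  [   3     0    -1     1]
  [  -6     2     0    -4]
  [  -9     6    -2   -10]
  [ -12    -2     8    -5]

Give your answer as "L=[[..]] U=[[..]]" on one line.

  r1 -= -2·r0 → [0,2,-2,-2]
  r2 -= -3·r0 → [0,6,-5,-7]
  r3 -= -4·r0 → [0,-2,4,-1]
  r2 -= 3·r1 → [0,0,1,-1]
  r3 -= -1·r1 → [0,0,2,-3]
  r3 -= 2·r2 → [0,0,0,-1]

L=[[1,0,0,0],[-2,1,0,0],[-3,3,1,0],[-4,-1,2,1]] U=[[3,0,-1,1],[0,2,-2,-2],[0,0,1,-1],[0,0,0,-1]]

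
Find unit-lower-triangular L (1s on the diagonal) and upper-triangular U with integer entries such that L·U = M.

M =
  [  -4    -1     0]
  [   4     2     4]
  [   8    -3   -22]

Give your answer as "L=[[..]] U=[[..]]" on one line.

  R1 -= -1·R0 → [0,1,4]
  R2 -= -2·R0 → [0,-5,-22]
  R2 -= -5·R1 → [0,0,-2]

L=[[1,0,0],[-1,1,0],[-2,-5,1]] U=[[-4,-1,0],[0,1,4],[0,0,-2]]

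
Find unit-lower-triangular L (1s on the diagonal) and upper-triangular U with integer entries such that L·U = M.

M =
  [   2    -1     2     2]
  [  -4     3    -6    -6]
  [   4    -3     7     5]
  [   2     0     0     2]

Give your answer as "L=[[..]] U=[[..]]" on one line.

  R1 -= -2·R0 → [0,1,-2,-2]
  R2 -= 2·R0 → [0,-1,3,1]
  R3 -= 1·R0 → [0,1,-2,0]
  R2 -= -1·R1 → [0,0,1,-1]
  R3 -= 1·R1 → [0,0,0,2]
  R3 -= 0·R2 → [0,0,0,2]

L=[[1,0,0,0],[-2,1,0,0],[2,-1,1,0],[1,1,0,1]] U=[[2,-1,2,2],[0,1,-2,-2],[0,0,1,-1],[0,0,0,2]]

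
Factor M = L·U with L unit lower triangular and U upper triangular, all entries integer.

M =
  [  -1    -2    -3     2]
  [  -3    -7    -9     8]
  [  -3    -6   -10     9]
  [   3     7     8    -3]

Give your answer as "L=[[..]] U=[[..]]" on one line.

L=[[1,0,0,0],[3,1,0,0],[3,0,1,0],[-3,-1,1,1]] U=[[-1,-2,-3,2],[0,-1,0,2],[0,0,-1,3],[0,0,0,2]]

  R1 -= 3·R0 → [0,-1,0,2]
  R2 -= 3·R0 → [0,0,-1,3]
  R3 -= -3·R0 → [0,1,-1,3]
  R2 -= 0·R1 → [0,0,-1,3]
  R3 -= -1·R1 → [0,0,-1,5]
  R3 -= 1·R2 → [0,0,0,2]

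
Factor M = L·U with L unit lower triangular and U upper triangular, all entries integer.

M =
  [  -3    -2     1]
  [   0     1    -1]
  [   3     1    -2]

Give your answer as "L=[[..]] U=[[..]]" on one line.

L=[[1,0,0],[0,1,0],[-1,-1,1]] U=[[-3,-2,1],[0,1,-1],[0,0,-2]]

  r1 -= 0·r0 → [0,1,-1]
  r2 -= -1·r0 → [0,-1,-1]
  r2 -= -1·r1 → [0,0,-2]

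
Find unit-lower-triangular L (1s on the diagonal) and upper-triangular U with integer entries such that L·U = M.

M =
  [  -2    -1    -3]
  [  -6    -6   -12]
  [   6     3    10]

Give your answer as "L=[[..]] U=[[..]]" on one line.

L=[[1,0,0],[3,1,0],[-3,0,1]] U=[[-2,-1,-3],[0,-3,-3],[0,0,1]]

  row1 -= 3·row0 → [0,-3,-3]
  row2 -= -3·row0 → [0,0,1]
  row2 -= 0·row1 → [0,0,1]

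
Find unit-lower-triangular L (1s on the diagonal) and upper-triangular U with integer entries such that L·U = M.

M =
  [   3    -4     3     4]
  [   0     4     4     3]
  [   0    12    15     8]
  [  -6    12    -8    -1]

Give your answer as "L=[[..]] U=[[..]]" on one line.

L=[[1,0,0,0],[0,1,0,0],[0,3,1,0],[-2,1,-2,1]] U=[[3,-4,3,4],[0,4,4,3],[0,0,3,-1],[0,0,0,2]]

  r1 -= 0·r0 → [0,4,4,3]
  r2 -= 0·r0 → [0,12,15,8]
  r3 -= -2·r0 → [0,4,-2,7]
  r2 -= 3·r1 → [0,0,3,-1]
  r3 -= 1·r1 → [0,0,-6,4]
  r3 -= -2·r2 → [0,0,0,2]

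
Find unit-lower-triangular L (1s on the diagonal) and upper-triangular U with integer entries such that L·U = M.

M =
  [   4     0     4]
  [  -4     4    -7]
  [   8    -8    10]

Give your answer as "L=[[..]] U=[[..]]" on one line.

  row1 -= -1·row0 → [0,4,-3]
  row2 -= 2·row0 → [0,-8,2]
  row2 -= -2·row1 → [0,0,-4]

L=[[1,0,0],[-1,1,0],[2,-2,1]] U=[[4,0,4],[0,4,-3],[0,0,-4]]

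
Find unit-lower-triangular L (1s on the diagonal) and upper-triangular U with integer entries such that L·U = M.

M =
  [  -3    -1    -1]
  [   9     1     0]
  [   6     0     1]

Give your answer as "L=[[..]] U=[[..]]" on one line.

L=[[1,0,0],[-3,1,0],[-2,1,1]] U=[[-3,-1,-1],[0,-2,-3],[0,0,2]]

  row1 -= -3·row0 → [0,-2,-3]
  row2 -= -2·row0 → [0,-2,-1]
  row2 -= 1·row1 → [0,0,2]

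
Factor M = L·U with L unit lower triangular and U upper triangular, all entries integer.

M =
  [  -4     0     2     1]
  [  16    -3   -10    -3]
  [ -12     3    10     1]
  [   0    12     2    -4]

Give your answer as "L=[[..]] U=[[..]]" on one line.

  r1 -= -4·r0 → [0,-3,-2,1]
  r2 -= 3·r0 → [0,3,4,-2]
  r3 -= 0·r0 → [0,12,2,-4]
  r2 -= -1·r1 → [0,0,2,-1]
  r3 -= -4·r1 → [0,0,-6,0]
  r3 -= -3·r2 → [0,0,0,-3]

L=[[1,0,0,0],[-4,1,0,0],[3,-1,1,0],[0,-4,-3,1]] U=[[-4,0,2,1],[0,-3,-2,1],[0,0,2,-1],[0,0,0,-3]]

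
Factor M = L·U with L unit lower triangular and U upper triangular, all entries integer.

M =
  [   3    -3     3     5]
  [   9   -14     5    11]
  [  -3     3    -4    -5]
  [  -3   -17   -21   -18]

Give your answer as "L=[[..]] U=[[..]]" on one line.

  R1 -= 3·R0 → [0,-5,-4,-4]
  R2 -= -1·R0 → [0,0,-1,0]
  R3 -= -1·R0 → [0,-20,-18,-13]
  R2 -= 0·R1 → [0,0,-1,0]
  R3 -= 4·R1 → [0,0,-2,3]
  R3 -= 2·R2 → [0,0,0,3]

L=[[1,0,0,0],[3,1,0,0],[-1,0,1,0],[-1,4,2,1]] U=[[3,-3,3,5],[0,-5,-4,-4],[0,0,-1,0],[0,0,0,3]]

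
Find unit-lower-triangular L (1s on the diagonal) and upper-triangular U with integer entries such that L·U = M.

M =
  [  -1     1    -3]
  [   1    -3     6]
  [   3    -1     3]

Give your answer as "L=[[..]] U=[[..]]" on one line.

L=[[1,0,0],[-1,1,0],[-3,-1,1]] U=[[-1,1,-3],[0,-2,3],[0,0,-3]]

  R1 -= -1·R0 → [0,-2,3]
  R2 -= -3·R0 → [0,2,-6]
  R2 -= -1·R1 → [0,0,-3]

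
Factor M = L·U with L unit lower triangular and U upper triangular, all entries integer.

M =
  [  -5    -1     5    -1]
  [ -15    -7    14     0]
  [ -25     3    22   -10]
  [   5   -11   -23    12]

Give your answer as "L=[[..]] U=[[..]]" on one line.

  row1 -= 3·row0 → [0,-4,-1,3]
  row2 -= 5·row0 → [0,8,-3,-5]
  row3 -= -1·row0 → [0,-12,-18,11]
  row2 -= -2·row1 → [0,0,-5,1]
  row3 -= 3·row1 → [0,0,-15,2]
  row3 -= 3·row2 → [0,0,0,-1]

L=[[1,0,0,0],[3,1,0,0],[5,-2,1,0],[-1,3,3,1]] U=[[-5,-1,5,-1],[0,-4,-1,3],[0,0,-5,1],[0,0,0,-1]]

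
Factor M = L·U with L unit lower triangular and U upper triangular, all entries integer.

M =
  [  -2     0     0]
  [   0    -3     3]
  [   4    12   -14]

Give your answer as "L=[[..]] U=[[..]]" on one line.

L=[[1,0,0],[0,1,0],[-2,-4,1]] U=[[-2,0,0],[0,-3,3],[0,0,-2]]

  R1 -= 0·R0 → [0,-3,3]
  R2 -= -2·R0 → [0,12,-14]
  R2 -= -4·R1 → [0,0,-2]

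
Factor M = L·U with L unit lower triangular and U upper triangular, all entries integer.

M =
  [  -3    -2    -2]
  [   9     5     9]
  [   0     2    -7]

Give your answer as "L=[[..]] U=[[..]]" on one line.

  row1 -= -3·row0 → [0,-1,3]
  row2 -= 0·row0 → [0,2,-7]
  row2 -= -2·row1 → [0,0,-1]

L=[[1,0,0],[-3,1,0],[0,-2,1]] U=[[-3,-2,-2],[0,-1,3],[0,0,-1]]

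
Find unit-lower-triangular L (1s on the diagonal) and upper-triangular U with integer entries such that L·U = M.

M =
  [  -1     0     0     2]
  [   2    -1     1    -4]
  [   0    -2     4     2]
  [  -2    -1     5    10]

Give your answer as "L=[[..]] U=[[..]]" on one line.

  row1 -= -2·row0 → [0,-1,1,0]
  row2 -= 0·row0 → [0,-2,4,2]
  row3 -= 2·row0 → [0,-1,5,6]
  row2 -= 2·row1 → [0,0,2,2]
  row3 -= 1·row1 → [0,0,4,6]
  row3 -= 2·row2 → [0,0,0,2]

L=[[1,0,0,0],[-2,1,0,0],[0,2,1,0],[2,1,2,1]] U=[[-1,0,0,2],[0,-1,1,0],[0,0,2,2],[0,0,0,2]]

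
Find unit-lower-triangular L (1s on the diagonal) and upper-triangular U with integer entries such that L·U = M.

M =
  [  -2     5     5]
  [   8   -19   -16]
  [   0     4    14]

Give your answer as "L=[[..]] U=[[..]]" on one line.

L=[[1,0,0],[-4,1,0],[0,4,1]] U=[[-2,5,5],[0,1,4],[0,0,-2]]

  R1 -= -4·R0 → [0,1,4]
  R2 -= 0·R0 → [0,4,14]
  R2 -= 4·R1 → [0,0,-2]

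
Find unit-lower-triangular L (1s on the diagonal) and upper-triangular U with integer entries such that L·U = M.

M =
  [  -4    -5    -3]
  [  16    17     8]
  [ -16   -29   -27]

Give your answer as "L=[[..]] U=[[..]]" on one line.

  R1 -= -4·R0 → [0,-3,-4]
  R2 -= 4·R0 → [0,-9,-15]
  R2 -= 3·R1 → [0,0,-3]

L=[[1,0,0],[-4,1,0],[4,3,1]] U=[[-4,-5,-3],[0,-3,-4],[0,0,-3]]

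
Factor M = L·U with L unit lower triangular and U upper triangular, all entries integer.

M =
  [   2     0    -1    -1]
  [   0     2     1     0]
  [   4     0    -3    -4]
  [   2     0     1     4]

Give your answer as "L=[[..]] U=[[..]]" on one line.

L=[[1,0,0,0],[0,1,0,0],[2,0,1,0],[1,0,-2,1]] U=[[2,0,-1,-1],[0,2,1,0],[0,0,-1,-2],[0,0,0,1]]

  row1 -= 0·row0 → [0,2,1,0]
  row2 -= 2·row0 → [0,0,-1,-2]
  row3 -= 1·row0 → [0,0,2,5]
  row2 -= 0·row1 → [0,0,-1,-2]
  row3 -= 0·row1 → [0,0,2,5]
  row3 -= -2·row2 → [0,0,0,1]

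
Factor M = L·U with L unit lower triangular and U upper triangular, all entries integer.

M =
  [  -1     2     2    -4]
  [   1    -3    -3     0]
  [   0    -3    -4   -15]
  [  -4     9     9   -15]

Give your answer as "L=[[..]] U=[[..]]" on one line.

  row1 -= -1·row0 → [0,-1,-1,-4]
  row2 -= 0·row0 → [0,-3,-4,-15]
  row3 -= 4·row0 → [0,1,1,1]
  row2 -= 3·row1 → [0,0,-1,-3]
  row3 -= -1·row1 → [0,0,0,-3]
  row3 -= 0·row2 → [0,0,0,-3]

L=[[1,0,0,0],[-1,1,0,0],[0,3,1,0],[4,-1,0,1]] U=[[-1,2,2,-4],[0,-1,-1,-4],[0,0,-1,-3],[0,0,0,-3]]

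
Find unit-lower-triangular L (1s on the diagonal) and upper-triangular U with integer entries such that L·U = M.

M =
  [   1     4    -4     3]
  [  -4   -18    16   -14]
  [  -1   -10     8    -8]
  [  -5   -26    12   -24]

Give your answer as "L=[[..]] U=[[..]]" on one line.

L=[[1,0,0,0],[-4,1,0,0],[-1,3,1,0],[-5,3,-2,1]] U=[[1,4,-4,3],[0,-2,0,-2],[0,0,4,1],[0,0,0,-1]]

  R1 -= -4·R0 → [0,-2,0,-2]
  R2 -= -1·R0 → [0,-6,4,-5]
  R3 -= -5·R0 → [0,-6,-8,-9]
  R2 -= 3·R1 → [0,0,4,1]
  R3 -= 3·R1 → [0,0,-8,-3]
  R3 -= -2·R2 → [0,0,0,-1]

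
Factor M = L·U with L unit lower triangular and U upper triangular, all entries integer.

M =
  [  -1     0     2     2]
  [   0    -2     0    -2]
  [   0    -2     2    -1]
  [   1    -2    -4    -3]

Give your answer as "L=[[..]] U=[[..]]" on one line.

L=[[1,0,0,0],[0,1,0,0],[0,1,1,0],[-1,1,-1,1]] U=[[-1,0,2,2],[0,-2,0,-2],[0,0,2,1],[0,0,0,2]]

  row1 -= 0·row0 → [0,-2,0,-2]
  row2 -= 0·row0 → [0,-2,2,-1]
  row3 -= -1·row0 → [0,-2,-2,-1]
  row2 -= 1·row1 → [0,0,2,1]
  row3 -= 1·row1 → [0,0,-2,1]
  row3 -= -1·row2 → [0,0,0,2]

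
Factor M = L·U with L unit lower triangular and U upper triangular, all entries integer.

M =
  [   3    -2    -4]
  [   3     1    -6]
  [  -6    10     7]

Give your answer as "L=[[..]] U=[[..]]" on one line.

  r1 -= 1·r0 → [0,3,-2]
  r2 -= -2·r0 → [0,6,-1]
  r2 -= 2·r1 → [0,0,3]

L=[[1,0,0],[1,1,0],[-2,2,1]] U=[[3,-2,-4],[0,3,-2],[0,0,3]]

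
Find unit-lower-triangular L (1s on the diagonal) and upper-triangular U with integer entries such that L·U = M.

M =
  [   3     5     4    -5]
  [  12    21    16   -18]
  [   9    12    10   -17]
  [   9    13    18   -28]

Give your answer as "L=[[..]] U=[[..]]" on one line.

  R1 -= 4·R0 → [0,1,0,2]
  R2 -= 3·R0 → [0,-3,-2,-2]
  R3 -= 3·R0 → [0,-2,6,-13]
  R2 -= -3·R1 → [0,0,-2,4]
  R3 -= -2·R1 → [0,0,6,-9]
  R3 -= -3·R2 → [0,0,0,3]

L=[[1,0,0,0],[4,1,0,0],[3,-3,1,0],[3,-2,-3,1]] U=[[3,5,4,-5],[0,1,0,2],[0,0,-2,4],[0,0,0,3]]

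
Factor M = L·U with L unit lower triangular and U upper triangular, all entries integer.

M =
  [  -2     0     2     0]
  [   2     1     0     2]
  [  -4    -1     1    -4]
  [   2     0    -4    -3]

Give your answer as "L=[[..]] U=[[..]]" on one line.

L=[[1,0,0,0],[-1,1,0,0],[2,-1,1,0],[-1,0,2,1]] U=[[-2,0,2,0],[0,1,2,2],[0,0,-1,-2],[0,0,0,1]]

  r1 -= -1·r0 → [0,1,2,2]
  r2 -= 2·r0 → [0,-1,-3,-4]
  r3 -= -1·r0 → [0,0,-2,-3]
  r2 -= -1·r1 → [0,0,-1,-2]
  r3 -= 0·r1 → [0,0,-2,-3]
  r3 -= 2·r2 → [0,0,0,1]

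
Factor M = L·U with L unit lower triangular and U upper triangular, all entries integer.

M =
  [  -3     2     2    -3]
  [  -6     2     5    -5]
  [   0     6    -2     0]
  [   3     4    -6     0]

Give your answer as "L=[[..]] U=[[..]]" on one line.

L=[[1,0,0,0],[2,1,0,0],[0,-3,1,0],[-1,-3,-1,1]] U=[[-3,2,2,-3],[0,-2,1,1],[0,0,1,3],[0,0,0,3]]

  row1 -= 2·row0 → [0,-2,1,1]
  row2 -= 0·row0 → [0,6,-2,0]
  row3 -= -1·row0 → [0,6,-4,-3]
  row2 -= -3·row1 → [0,0,1,3]
  row3 -= -3·row1 → [0,0,-1,0]
  row3 -= -1·row2 → [0,0,0,3]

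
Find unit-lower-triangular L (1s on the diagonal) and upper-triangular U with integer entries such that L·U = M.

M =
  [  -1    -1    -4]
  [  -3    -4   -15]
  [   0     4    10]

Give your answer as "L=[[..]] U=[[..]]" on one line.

  r1 -= 3·r0 → [0,-1,-3]
  r2 -= 0·r0 → [0,4,10]
  r2 -= -4·r1 → [0,0,-2]

L=[[1,0,0],[3,1,0],[0,-4,1]] U=[[-1,-1,-4],[0,-1,-3],[0,0,-2]]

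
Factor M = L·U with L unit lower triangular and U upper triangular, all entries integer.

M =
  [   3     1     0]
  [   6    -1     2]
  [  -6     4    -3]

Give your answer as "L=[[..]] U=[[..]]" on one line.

  R1 -= 2·R0 → [0,-3,2]
  R2 -= -2·R0 → [0,6,-3]
  R2 -= -2·R1 → [0,0,1]

L=[[1,0,0],[2,1,0],[-2,-2,1]] U=[[3,1,0],[0,-3,2],[0,0,1]]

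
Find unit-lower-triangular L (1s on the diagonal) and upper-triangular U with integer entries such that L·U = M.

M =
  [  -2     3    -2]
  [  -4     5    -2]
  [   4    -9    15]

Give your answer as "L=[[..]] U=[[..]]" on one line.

  row1 -= 2·row0 → [0,-1,2]
  row2 -= -2·row0 → [0,-3,11]
  row2 -= 3·row1 → [0,0,5]

L=[[1,0,0],[2,1,0],[-2,3,1]] U=[[-2,3,-2],[0,-1,2],[0,0,5]]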